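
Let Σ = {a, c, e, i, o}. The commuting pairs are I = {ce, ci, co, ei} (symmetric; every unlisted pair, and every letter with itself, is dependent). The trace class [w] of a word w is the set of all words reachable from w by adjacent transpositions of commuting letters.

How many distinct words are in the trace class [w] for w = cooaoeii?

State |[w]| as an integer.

drop 0:c onto floor
drop 1:o onto floor
drop 2:o onto {1:o}
drop 3:a onto {0:c, 2:o}
drop 4:o onto {3:a}
drop 5:e onto {4:o}
drop 6:i onto {4:o}
drop 7:i onto {6:i}
ground layer = {0:c, 1:o}
drop-orders for the pieces not yet dropped (sum over which currently-grounded one goes next):
  1 to go: {5} 1  {7} 1
  2 to go: {5,7} 2  {6,7} 1
  3 to go: {5,6,7} 3
  4 to go: {4,5,6,7} 3
  5 to go: {3,4,5,6,7} 3
  6 to go: {0,3,4,5,6,7} 3  {2,3,4,5,6,7} 3
  if 0:c drops first: 3 orders
  if 1:o drops first: 6 orders
heap linearizations: 9

9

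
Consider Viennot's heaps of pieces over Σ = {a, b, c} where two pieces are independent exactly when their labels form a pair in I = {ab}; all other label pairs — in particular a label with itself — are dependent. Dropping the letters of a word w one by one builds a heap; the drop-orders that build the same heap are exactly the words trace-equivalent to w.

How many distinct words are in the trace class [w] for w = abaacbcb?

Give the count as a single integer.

4

drop 0:a onto floor
drop 1:b onto floor
drop 2:a onto {0:a}
drop 3:a onto {2:a}
drop 4:c onto {1:b, 3:a}
drop 5:b onto {4:c}
drop 6:c onto {5:b}
drop 7:b onto {6:c}
ground layer = {0:a, 1:b}
drop-orders for the pieces not yet dropped (sum over which currently-grounded one goes next):
  1 to go: {7} 1
  2 to go: {6,7} 1
  3 to go: {5,6,7} 1
  4 to go: {4,5,6,7} 1
  5 to go: {1,4,5,6,7} 1  {3,4,5,6,7} 1
  6 to go: {1,3,4,5,6,7} 2  {2,3,4,5,6,7} 1
  if 0:a drops first: 3 orders
  if 1:b drops first: 1 orders
heap linearizations: 4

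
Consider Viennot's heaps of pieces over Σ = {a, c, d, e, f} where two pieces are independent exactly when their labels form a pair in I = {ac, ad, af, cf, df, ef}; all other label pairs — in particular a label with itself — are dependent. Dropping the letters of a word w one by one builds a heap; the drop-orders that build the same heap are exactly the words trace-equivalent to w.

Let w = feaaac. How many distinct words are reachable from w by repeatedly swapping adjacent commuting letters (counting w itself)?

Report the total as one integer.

24

piece 0:f — minimal
piece 1:e — minimal
piece 2:a rests on {1:e}
piece 3:a rests on {2:a}
piece 4:a rests on {3:a}
piece 5:c rests on {1:e}
minimal pieces: {0:f, 1:e}
ways to finish when only these pieces remain (= sum over removing one remaining piece with nothing left below it):
  1 left: {0}→1  {4}→1  {5}→1
  2 left: {0,4}→2  {0,5}→2  {3,4}→1  {4,5}→2
  3 left: {0,3,4}→3  {0,4,5}→6  {2,3,4}→1  {3,4,5}→3
  4 left: {0,2,3,4}→4  {0,3,4,5}→12  {2,3,4,5}→4
  placing 0:f first → 4 extensions
  placing 1:e first → 20 extensions
total linear extensions = 24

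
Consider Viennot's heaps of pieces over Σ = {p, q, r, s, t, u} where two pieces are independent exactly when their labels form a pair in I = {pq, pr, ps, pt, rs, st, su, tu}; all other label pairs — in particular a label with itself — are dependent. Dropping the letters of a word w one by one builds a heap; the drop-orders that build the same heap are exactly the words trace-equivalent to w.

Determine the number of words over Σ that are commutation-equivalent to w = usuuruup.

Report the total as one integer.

8

piece 0:u — minimal
piece 1:s — minimal
piece 2:u rests on {0:u}
piece 3:u rests on {2:u}
piece 4:r rests on {3:u}
piece 5:u rests on {4:r}
piece 6:u rests on {5:u}
piece 7:p rests on {6:u}
minimal pieces: {0:u, 1:s}
ways to finish when only these pieces remain (= sum over removing one remaining piece with nothing left below it):
  1 left: {1}→1  {7}→1
  2 left: {1,7}→2  {6,7}→1
  3 left: {1,6,7}→3  {5,6,7}→1
  4 left: {1,5,6,7}→4  {4,5,6,7}→1
  5 left: {1,4,5,6,7}→5  {3,4,5,6,7}→1
  6 left: {1,3,4,5,6,7}→6  {2,3,4,5,6,7}→1
  placing 0:u first → 7 extensions
  placing 1:s first → 1 extensions
total linear extensions = 8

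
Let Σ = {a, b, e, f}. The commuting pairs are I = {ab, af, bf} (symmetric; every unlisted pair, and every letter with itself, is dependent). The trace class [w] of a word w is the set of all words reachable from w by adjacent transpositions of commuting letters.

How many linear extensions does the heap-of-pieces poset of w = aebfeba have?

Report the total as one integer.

piece 0:a — minimal
piece 1:e rests on {0:a}
piece 2:b rests on {1:e}
piece 3:f rests on {1:e}
piece 4:e rests on {2:b, 3:f}
piece 5:b rests on {4:e}
piece 6:a rests on {4:e}
minimal pieces: {0:a}
ways to finish when only these pieces remain (= sum over removing one remaining piece with nothing left below it):
  1 left: {5}→1  {6}→1
  2 left: {5,6}→2
  3 left: {4,5,6}→2
  4 left: {2,4,5,6}→2  {3,4,5,6}→2
  5 left: {2,3,4,5,6}→4
  placing 0:a first → 4 extensions

4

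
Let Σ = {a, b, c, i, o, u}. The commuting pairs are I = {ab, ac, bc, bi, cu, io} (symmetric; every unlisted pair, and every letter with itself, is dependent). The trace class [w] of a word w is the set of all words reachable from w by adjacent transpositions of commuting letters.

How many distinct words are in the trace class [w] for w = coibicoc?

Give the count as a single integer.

piece 0:c — minimal
piece 1:o rests on {0:c}
piece 2:i rests on {0:c}
piece 3:b rests on {1:o}
piece 4:i rests on {2:i}
piece 5:c rests on {1:o, 4:i}
piece 6:o rests on {3:b, 5:c}
piece 7:c rests on {6:o}
minimal pieces: {0:c}
ways to finish when only these pieces remain (= sum over removing one remaining piece with nothing left below it):
  1 left: {7}→1
  2 left: {6,7}→1
  3 left: {3,6,7}→1  {5,6,7}→1
  4 left: {3,5,6,7}→2  {4,5,6,7}→1
  5 left: {1,3,5,6,7}→2  {2,4,5,6,7}→1  {3,4,5,6,7}→3
  6 left: {1,3,4,5,6,7}→5  {2,3,4,5,6,7}→4
  placing 0:c first → 9 extensions

9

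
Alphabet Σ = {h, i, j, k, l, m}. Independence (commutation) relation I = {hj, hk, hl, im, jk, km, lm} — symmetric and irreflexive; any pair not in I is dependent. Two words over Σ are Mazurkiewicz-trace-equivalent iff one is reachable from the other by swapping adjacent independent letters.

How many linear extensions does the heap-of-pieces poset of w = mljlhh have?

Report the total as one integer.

16

#0=m has no predecessor
#1=l has no predecessor
#2=j depends on [0:m, 1:l]
#3=l depends on [2:j]
#4=h depends on [0:m]
#5=h depends on [4:h]
sources: [0:m, 1:l]
N(rest) = Σ N(rest − s) over sources s of rest; N(one piece) = 1:
  size 1 → [3]=1  [5]=1
  size 2 → [2,3]=1  [3,5]=2  [4,5]=1
  size 3 → [1,2,3]=1  [2,3,5]=3  [3,4,5]=3
  size 4 → [1,2,3,5]=4  [2,3,4,5]=6
  first=0(m) contributes 10
  first=1(l) contributes 6
|[w]| = 16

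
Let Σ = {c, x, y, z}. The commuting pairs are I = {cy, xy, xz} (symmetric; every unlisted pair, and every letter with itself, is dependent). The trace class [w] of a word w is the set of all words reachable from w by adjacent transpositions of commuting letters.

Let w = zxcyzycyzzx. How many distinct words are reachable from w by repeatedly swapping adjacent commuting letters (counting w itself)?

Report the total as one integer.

0(z) covers ∅
1(x) covers ∅
2(c) covers 0:z, 1:x
3(y) covers 0:z
4(z) covers 2:c, 3:y
5(y) covers 4:z
6(c) covers 4:z
7(y) covers 5:y
8(z) covers 6:c, 7:y
9(z) covers 8:z
10(x) covers 6:c
floor of heap: 0:z, 1:x
completions by unplaced set U, small U first (add the entries for U minus each lowest piece of U):
  |U|=1: {9}:1  {10}:1
  |U|=2: {8,9}:1  {9,10}:2
  |U|=3: {7,8,9}:1  {8,9,10}:3
  |U|=4: {5,7,8,9}:1  {6,8,9,10}:3  {7,8,9,10}:4
  |U|=5: {5,7,8,9,10}:5  {6,7,8,9,10}:7
  |U|=6: {5,6,7,8,9,10}:12
  |U|=7: {4,5,6,7,8,9,10}:12
  |U|=8: {2,4,5,6,7,8,9,10}:12  {3,4,5,6,7,8,9,10}:12
  |U|=9: {1,2,4,5,6,7,8,9,10}:12  {2,3,4,5,6,7,8,9,10}:24
  start at 0(z): 36
  start at 1(x): 24
sum over floor = 60

60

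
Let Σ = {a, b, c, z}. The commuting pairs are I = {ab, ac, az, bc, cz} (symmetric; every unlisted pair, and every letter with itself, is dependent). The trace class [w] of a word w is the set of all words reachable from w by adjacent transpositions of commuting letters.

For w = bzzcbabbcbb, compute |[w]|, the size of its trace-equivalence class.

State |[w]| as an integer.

drop 0:b onto floor
drop 1:z onto {0:b}
drop 2:z onto {1:z}
drop 3:c onto floor
drop 4:b onto {2:z}
drop 5:a onto floor
drop 6:b onto {4:b}
drop 7:b onto {6:b}
drop 8:c onto {3:c}
drop 9:b onto {7:b}
drop 10:b onto {9:b}
ground layer = {0:b, 3:c, 5:a}
drop-orders for the pieces not yet dropped (sum over which currently-grounded one goes next):
  1 to go: {5} 1  {8} 1  {10} 1
  2 to go: {3,8} 1  {5,8} 2  {5,10} 2  {8,10} 2  {9,10} 1
  3 to go: {3,5,8} 3  {3,8,10} 3  {5,8,10} 6  {5,9,10} 3  {7,9,10} 1  {8,9,10} 3
  4 to go: {3,5,8,10} 12  {3,8,9,10} 6  {5,7,9,10} 4  {5,8,9,10} 12  {6,7,9,10} 1  {7,8,9,10} 4
  5 to go: {3,5,8,9,10} 30  {3,7,8,9,10} 10  {4,6,7,9,10} 1  {5,6,7,9,10} 5  {5,7,8,9,10} 20  {6,7,8,9,10} 5
  6 to go: {2,4,6,7,9,10} 1  {3,5,7,8,9,10} 60  {3,6,7,8,9,10} 15  {4,5,6,7,9,10} 6  {4,6,7,8,9,10} 6  {5,6,7,8,9,10} 30
  7 to go: {1,2,4,6,7,9,10} 1  {2,4,5,6,7,9,10} 7  {2,4,6,7,8,9,10} 7  {3,4,6,7,8,9,10} 21  {3,5,6,7,8,9,10} 105  {4,5,6,7,8,9,10} 42
  8 to go: {0,1,2,4,6,7,9,10} 1  {1,2,4,5,6,7,9,10} 8  {1,2,4,6,7,8,9,10} 8  {2,3,4,6,7,8,9,10} 28  {2,4,5,6,7,8,9,10} 56  {3,4,5,6,7,8,9,10} 168
  9 to go: {0,1,2,4,5,6,7,9,10} 9  {0,1,2,4,6,7,8,9,10} 9  {1,2,3,4,6,7,8,9,10} 36  {1,2,4,5,6,7,8,9,10} 72  {2,3,4,5,6,7,8,9,10} 252
  if 0:b drops first: 360 orders
  if 3:c drops first: 90 orders
  if 5:a drops first: 45 orders
heap linearizations: 495

495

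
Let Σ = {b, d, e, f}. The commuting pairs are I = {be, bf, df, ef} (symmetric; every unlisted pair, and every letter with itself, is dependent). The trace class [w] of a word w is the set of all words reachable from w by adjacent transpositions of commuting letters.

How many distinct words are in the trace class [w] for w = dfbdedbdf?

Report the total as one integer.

0(d) covers ∅
1(f) covers ∅
2(b) covers 0:d
3(d) covers 2:b
4(e) covers 3:d
5(d) covers 4:e
6(b) covers 5:d
7(d) covers 6:b
8(f) covers 1:f
floor of heap: 0:d, 1:f
completions by unplaced set U, small U first (add the entries for U minus each lowest piece of U):
  |U|=1: {7}:1  {8}:1
  |U|=2: {1,8}:1  {6,7}:1  {7,8}:2
  |U|=3: {1,7,8}:3  {5,6,7}:1  {6,7,8}:3
  |U|=4: {1,6,7,8}:6  {4,5,6,7}:1  {5,6,7,8}:4
  |U|=5: {1,5,6,7,8}:10  {3,4,5,6,7}:1  {4,5,6,7,8}:5
  |U|=6: {1,4,5,6,7,8}:15  {2,3,4,5,6,7}:1  {3,4,5,6,7,8}:6
  |U|=7: {0,2,3,4,5,6,7}:1  {1,3,4,5,6,7,8}:21  {2,3,4,5,6,7,8}:7
  start at 0(d): 28
  start at 1(f): 8
sum over floor = 36

36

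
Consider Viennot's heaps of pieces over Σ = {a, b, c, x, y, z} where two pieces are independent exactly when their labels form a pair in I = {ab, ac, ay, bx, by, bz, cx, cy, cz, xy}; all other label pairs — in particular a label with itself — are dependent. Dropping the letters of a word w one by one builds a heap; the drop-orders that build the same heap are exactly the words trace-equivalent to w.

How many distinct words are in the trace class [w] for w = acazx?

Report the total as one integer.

5

#0=a has no predecessor
#1=c has no predecessor
#2=a depends on [0:a]
#3=z depends on [2:a]
#4=x depends on [3:z]
sources: [0:a, 1:c]
N(rest) = Σ N(rest − s) over sources s of rest; N(one piece) = 1:
  size 1 → [1]=1  [4]=1
  size 2 → [1,4]=2  [3,4]=1
  size 3 → [1,3,4]=3  [2,3,4]=1
  first=0(a) contributes 4
  first=1(c) contributes 1
|[w]| = 5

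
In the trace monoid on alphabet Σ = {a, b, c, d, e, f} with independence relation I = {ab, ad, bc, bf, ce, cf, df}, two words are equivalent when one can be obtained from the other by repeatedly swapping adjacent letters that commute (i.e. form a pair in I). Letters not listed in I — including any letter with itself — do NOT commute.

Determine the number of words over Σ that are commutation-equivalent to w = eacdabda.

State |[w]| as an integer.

0(e) covers ∅
1(a) covers 0:e
2(c) covers 1:a
3(d) covers 2:c
4(a) covers 2:c
5(b) covers 3:d
6(d) covers 5:b
7(a) covers 4:a
floor of heap: 0:e
completions by unplaced set U, small U first (add the entries for U minus each lowest piece of U):
  |U|=1: {6}:1  {7}:1
  |U|=2: {4,7}:1  {5,6}:1  {6,7}:2
  |U|=3: {3,5,6}:1  {4,6,7}:3  {5,6,7}:3
  |U|=4: {3,5,6,7}:4  {4,5,6,7}:6
  |U|=5: {3,4,5,6,7}:10
  |U|=6: {2,3,4,5,6,7}:10
  start at 0(e): 10

10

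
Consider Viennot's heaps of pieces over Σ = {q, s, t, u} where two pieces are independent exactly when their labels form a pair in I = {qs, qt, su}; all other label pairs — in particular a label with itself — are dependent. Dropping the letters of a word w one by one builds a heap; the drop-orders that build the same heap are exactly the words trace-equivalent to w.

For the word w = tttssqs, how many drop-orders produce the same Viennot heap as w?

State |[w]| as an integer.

7

#0=t has no predecessor
#1=t depends on [0:t]
#2=t depends on [1:t]
#3=s depends on [2:t]
#4=s depends on [3:s]
#5=q has no predecessor
#6=s depends on [4:s]
sources: [0:t, 5:q]
N(rest) = Σ N(rest − s) over sources s of rest; N(one piece) = 1:
  size 1 → [5]=1  [6]=1
  size 2 → [4,6]=1  [5,6]=2
  size 3 → [3,4,6]=1  [4,5,6]=3
  size 4 → [2,3,4,6]=1  [3,4,5,6]=4
  size 5 → [1,2,3,4,6]=1  [2,3,4,5,6]=5
  first=0(t) contributes 6
  first=5(q) contributes 1
|[w]| = 7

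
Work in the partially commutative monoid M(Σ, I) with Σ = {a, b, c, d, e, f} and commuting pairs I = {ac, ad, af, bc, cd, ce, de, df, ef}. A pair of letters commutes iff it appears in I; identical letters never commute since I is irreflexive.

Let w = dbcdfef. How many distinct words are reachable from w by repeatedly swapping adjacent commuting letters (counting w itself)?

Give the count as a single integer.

#0=d has no predecessor
#1=b depends on [0:d]
#2=c has no predecessor
#3=d depends on [1:b]
#4=f depends on [1:b, 2:c]
#5=e depends on [1:b]
#6=f depends on [4:f]
sources: [0:d, 2:c]
N(rest) = Σ N(rest − s) over sources s of rest; N(one piece) = 1:
  size 1 → [3]=1  [5]=1  [6]=1
  size 2 → [3,5]=2  [3,6]=2  [4,6]=1  [5,6]=2
  size 3 → [2,4,6]=1  [3,4,6]=3  [3,5,6]=6  [4,5,6]=3
  size 4 → [2,3,4,6]=4  [2,4,5,6]=4  [3,4,5,6]=12
  size 5 → [1,3,4,5,6]=12  [2,3,4,5,6]=20
  first=0(d) contributes 32
  first=2(c) contributes 12
|[w]| = 44

44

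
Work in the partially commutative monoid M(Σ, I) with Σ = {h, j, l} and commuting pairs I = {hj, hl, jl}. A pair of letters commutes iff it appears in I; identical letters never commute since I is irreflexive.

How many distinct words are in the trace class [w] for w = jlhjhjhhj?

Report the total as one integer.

piece 0:j — minimal
piece 1:l — minimal
piece 2:h — minimal
piece 3:j rests on {0:j}
piece 4:h rests on {2:h}
piece 5:j rests on {3:j}
piece 6:h rests on {4:h}
piece 7:h rests on {6:h}
piece 8:j rests on {5:j}
minimal pieces: {0:j, 1:l, 2:h}
ways to finish when only these pieces remain (= sum over removing one remaining piece with nothing left below it):
  1 left: {1}→1  {7}→1  {8}→1
  2 left: {1,7}→2  {1,8}→2  {5,8}→1  {6,7}→1  {7,8}→2
  3 left: {1,5,8}→3  {1,6,7}→3  {1,7,8}→6  {3,5,8}→1  {4,6,7}→1  {5,7,8}→3  {6,7,8}→3
  4 left: {0,3,5,8}→1  {1,3,5,8}→4  {1,4,6,7}→4  {1,5,7,8}→12  {1,6,7,8}→12  {2,4,6,7}→1  {3,5,7,8}→4  {4,6,7,8}→4  {5,6,7,8}→6
  5 left: {0,1,3,5,8}→5  {0,3,5,7,8}→5  {1,2,4,6,7}→5  {1,3,5,7,8}→20  {1,4,6,7,8}→20  {1,5,6,7,8}→30  {2,4,6,7,8}→5  {3,5,6,7,8}→10  {4,5,6,7,8}→10
  6 left: {0,1,3,5,7,8}→30  {0,3,5,6,7,8}→15  {1,2,4,6,7,8}→30  {1,3,5,6,7,8}→60  {1,4,5,6,7,8}→60  {2,4,5,6,7,8}→15  {3,4,5,6,7,8}→20
  7 left: {0,1,3,5,6,7,8}→105  {0,3,4,5,6,7,8}→35  {1,2,4,5,6,7,8}→105  {1,3,4,5,6,7,8}→140  {2,3,4,5,6,7,8}→35
  placing 0:j first → 280 extensions
  placing 1:l first → 70 extensions
  placing 2:h first → 280 extensions
total linear extensions = 630

630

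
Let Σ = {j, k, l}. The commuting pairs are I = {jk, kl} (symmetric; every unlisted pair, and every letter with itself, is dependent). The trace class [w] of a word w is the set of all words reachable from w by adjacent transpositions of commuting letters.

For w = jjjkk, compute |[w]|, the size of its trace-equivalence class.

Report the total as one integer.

10

#0=j has no predecessor
#1=j depends on [0:j]
#2=j depends on [1:j]
#3=k has no predecessor
#4=k depends on [3:k]
sources: [0:j, 3:k]
N(rest) = Σ N(rest − s) over sources s of rest; N(one piece) = 1:
  size 1 → [2]=1  [4]=1
  size 2 → [1,2]=1  [2,4]=2  [3,4]=1
  size 3 → [0,1,2]=1  [1,2,4]=3  [2,3,4]=3
  first=0(j) contributes 6
  first=3(k) contributes 4
|[w]| = 10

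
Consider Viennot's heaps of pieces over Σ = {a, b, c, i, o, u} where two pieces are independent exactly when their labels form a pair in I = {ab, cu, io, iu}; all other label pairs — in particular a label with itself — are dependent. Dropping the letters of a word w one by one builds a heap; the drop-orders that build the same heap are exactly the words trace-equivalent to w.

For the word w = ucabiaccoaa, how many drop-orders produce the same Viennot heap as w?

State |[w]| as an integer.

4

piece 0:u — minimal
piece 1:c — minimal
piece 2:a rests on {0:u, 1:c}
piece 3:b rests on {0:u, 1:c}
piece 4:i rests on {2:a, 3:b}
piece 5:a rests on {4:i}
piece 6:c rests on {5:a}
piece 7:c rests on {6:c}
piece 8:o rests on {7:c}
piece 9:a rests on {8:o}
piece 10:a rests on {9:a}
minimal pieces: {0:u, 1:c}
ways to finish when only these pieces remain (= sum over removing one remaining piece with nothing left below it):
  1 left: {10}→1
  2 left: {9,10}→1
  3 left: {8,9,10}→1
  4 left: {7,8,9,10}→1
  5 left: {6,7,8,9,10}→1
  6 left: {5,6,7,8,9,10}→1
  7 left: {4,5,6,7,8,9,10}→1
  8 left: {2,4,5,6,7,8,9,10}→1  {3,4,5,6,7,8,9,10}→1
  9 left: {2,3,4,5,6,7,8,9,10}→2
  placing 0:u first → 2 extensions
  placing 1:c first → 2 extensions
total linear extensions = 4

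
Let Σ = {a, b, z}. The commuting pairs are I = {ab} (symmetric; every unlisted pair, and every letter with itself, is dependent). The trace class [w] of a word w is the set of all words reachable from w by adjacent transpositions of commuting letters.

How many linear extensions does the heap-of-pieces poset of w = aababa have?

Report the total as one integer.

drop 0:a onto floor
drop 1:a onto {0:a}
drop 2:b onto floor
drop 3:a onto {1:a}
drop 4:b onto {2:b}
drop 5:a onto {3:a}
ground layer = {0:a, 2:b}
drop-orders for the pieces not yet dropped (sum over which currently-grounded one goes next):
  1 to go: {4} 1  {5} 1
  2 to go: {2,4} 1  {3,5} 1  {4,5} 2
  3 to go: {1,3,5} 1  {2,4,5} 3  {3,4,5} 3
  4 to go: {0,1,3,5} 1  {1,3,4,5} 4  {2,3,4,5} 6
  if 0:a drops first: 10 orders
  if 2:b drops first: 5 orders
heap linearizations: 15

15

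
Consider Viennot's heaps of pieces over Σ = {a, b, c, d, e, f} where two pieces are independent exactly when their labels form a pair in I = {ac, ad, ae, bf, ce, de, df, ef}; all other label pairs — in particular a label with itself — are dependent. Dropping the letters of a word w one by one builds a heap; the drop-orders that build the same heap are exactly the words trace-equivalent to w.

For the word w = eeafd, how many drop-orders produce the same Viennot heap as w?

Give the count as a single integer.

30

drop 0:e onto floor
drop 1:e onto {0:e}
drop 2:a onto floor
drop 3:f onto {2:a}
drop 4:d onto floor
ground layer = {0:e, 2:a, 4:d}
drop-orders for the pieces not yet dropped (sum over which currently-grounded one goes next):
  1 to go: {1} 1  {3} 1  {4} 1
  2 to go: {0,1} 1  {1,3} 2  {1,4} 2  {2,3} 1  {3,4} 2
  3 to go: {0,1,3} 3  {0,1,4} 3  {1,2,3} 3  {1,3,4} 6  {2,3,4} 3
  if 0:e drops first: 12 orders
  if 2:a drops first: 12 orders
  if 4:d drops first: 6 orders
heap linearizations: 30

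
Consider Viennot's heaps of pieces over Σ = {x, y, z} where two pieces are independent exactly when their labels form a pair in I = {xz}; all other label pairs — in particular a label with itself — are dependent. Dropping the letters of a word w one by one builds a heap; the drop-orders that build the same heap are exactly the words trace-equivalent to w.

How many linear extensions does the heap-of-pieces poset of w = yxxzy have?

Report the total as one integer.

piece 0:y — minimal
piece 1:x rests on {0:y}
piece 2:x rests on {1:x}
piece 3:z rests on {0:y}
piece 4:y rests on {2:x, 3:z}
minimal pieces: {0:y}
ways to finish when only these pieces remain (= sum over removing one remaining piece with nothing left below it):
  1 left: {4}→1
  2 left: {2,4}→1  {3,4}→1
  3 left: {1,2,4}→1  {2,3,4}→2
  placing 0:y first → 3 extensions

3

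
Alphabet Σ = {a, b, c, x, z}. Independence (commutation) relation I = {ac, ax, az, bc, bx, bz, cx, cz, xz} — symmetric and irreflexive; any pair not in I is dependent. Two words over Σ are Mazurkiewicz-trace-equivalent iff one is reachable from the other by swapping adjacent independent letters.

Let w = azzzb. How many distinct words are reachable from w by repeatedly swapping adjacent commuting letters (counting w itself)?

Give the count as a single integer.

10

piece 0:a — minimal
piece 1:z — minimal
piece 2:z rests on {1:z}
piece 3:z rests on {2:z}
piece 4:b rests on {0:a}
minimal pieces: {0:a, 1:z}
ways to finish when only these pieces remain (= sum over removing one remaining piece with nothing left below it):
  1 left: {3}→1  {4}→1
  2 left: {0,4}→1  {2,3}→1  {3,4}→2
  3 left: {0,3,4}→3  {1,2,3}→1  {2,3,4}→3
  placing 0:a first → 4 extensions
  placing 1:z first → 6 extensions
total linear extensions = 10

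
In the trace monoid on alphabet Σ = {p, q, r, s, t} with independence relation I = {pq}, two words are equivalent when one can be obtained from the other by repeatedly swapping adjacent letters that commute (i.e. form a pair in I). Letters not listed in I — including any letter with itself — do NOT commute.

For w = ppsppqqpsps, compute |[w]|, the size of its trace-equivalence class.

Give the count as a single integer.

0(p) covers ∅
1(p) covers 0:p
2(s) covers 1:p
3(p) covers 2:s
4(p) covers 3:p
5(q) covers 2:s
6(q) covers 5:q
7(p) covers 4:p
8(s) covers 6:q, 7:p
9(p) covers 8:s
10(s) covers 9:p
floor of heap: 0:p
completions by unplaced set U, small U first (add the entries for U minus each lowest piece of U):
  |U|=1: {10}:1
  |U|=2: {9,10}:1
  |U|=3: {8,9,10}:1
  |U|=4: {6,8,9,10}:1  {7,8,9,10}:1
  |U|=5: {4,7,8,9,10}:1  {5,6,8,9,10}:1  {6,7,8,9,10}:2
  |U|=6: {3,4,7,8,9,10}:1  {4,6,7,8,9,10}:3  {5,6,7,8,9,10}:3
  |U|=7: {3,4,6,7,8,9,10}:4  {4,5,6,7,8,9,10}:6
  |U|=8: {3,4,5,6,7,8,9,10}:10
  |U|=9: {2,3,4,5,6,7,8,9,10}:10
  start at 0(p): 10

10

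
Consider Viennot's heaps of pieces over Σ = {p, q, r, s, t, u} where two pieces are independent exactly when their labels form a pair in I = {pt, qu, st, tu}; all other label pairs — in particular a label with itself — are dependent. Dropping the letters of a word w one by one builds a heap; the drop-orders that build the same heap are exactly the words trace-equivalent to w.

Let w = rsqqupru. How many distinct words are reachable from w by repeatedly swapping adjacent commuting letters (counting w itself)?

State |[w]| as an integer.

3

piece 0:r — minimal
piece 1:s rests on {0:r}
piece 2:q rests on {1:s}
piece 3:q rests on {2:q}
piece 4:u rests on {1:s}
piece 5:p rests on {3:q, 4:u}
piece 6:r rests on {5:p}
piece 7:u rests on {6:r}
minimal pieces: {0:r}
ways to finish when only these pieces remain (= sum over removing one remaining piece with nothing left below it):
  1 left: {7}→1
  2 left: {6,7}→1
  3 left: {5,6,7}→1
  4 left: {3,5,6,7}→1  {4,5,6,7}→1
  5 left: {2,3,5,6,7}→1  {3,4,5,6,7}→2
  6 left: {2,3,4,5,6,7}→3
  placing 0:r first → 3 extensions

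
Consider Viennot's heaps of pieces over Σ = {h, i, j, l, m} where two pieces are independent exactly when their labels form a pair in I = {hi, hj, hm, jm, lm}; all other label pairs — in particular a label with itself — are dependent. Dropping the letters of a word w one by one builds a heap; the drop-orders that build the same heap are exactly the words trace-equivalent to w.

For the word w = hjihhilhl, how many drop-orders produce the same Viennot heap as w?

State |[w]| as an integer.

piece 0:h — minimal
piece 1:j — minimal
piece 2:i rests on {1:j}
piece 3:h rests on {0:h}
piece 4:h rests on {3:h}
piece 5:i rests on {2:i}
piece 6:l rests on {4:h, 5:i}
piece 7:h rests on {6:l}
piece 8:l rests on {7:h}
minimal pieces: {0:h, 1:j}
ways to finish when only these pieces remain (= sum over removing one remaining piece with nothing left below it):
  1 left: {8}→1
  2 left: {7,8}→1
  3 left: {6,7,8}→1
  4 left: {4,6,7,8}→1  {5,6,7,8}→1
  5 left: {2,5,6,7,8}→1  {3,4,6,7,8}→1  {4,5,6,7,8}→2
  6 left: {0,3,4,6,7,8}→1  {1,2,5,6,7,8}→1  {2,4,5,6,7,8}→3  {3,4,5,6,7,8}→3
  7 left: {0,3,4,5,6,7,8}→4  {1,2,4,5,6,7,8}→4  {2,3,4,5,6,7,8}→6
  placing 0:h first → 10 extensions
  placing 1:j first → 10 extensions
total linear extensions = 20

20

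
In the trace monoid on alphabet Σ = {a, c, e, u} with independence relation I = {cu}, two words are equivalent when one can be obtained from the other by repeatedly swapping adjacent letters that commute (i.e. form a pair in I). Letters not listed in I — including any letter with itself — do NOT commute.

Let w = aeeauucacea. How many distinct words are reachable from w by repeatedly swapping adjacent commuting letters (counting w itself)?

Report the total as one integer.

0(a) covers ∅
1(e) covers 0:a
2(e) covers 1:e
3(a) covers 2:e
4(u) covers 3:a
5(u) covers 4:u
6(c) covers 3:a
7(a) covers 5:u, 6:c
8(c) covers 7:a
9(e) covers 8:c
10(a) covers 9:e
floor of heap: 0:a
completions by unplaced set U, small U first (add the entries for U minus each lowest piece of U):
  |U|=1: {10}:1
  |U|=2: {9,10}:1
  |U|=3: {8,9,10}:1
  |U|=4: {7,8,9,10}:1
  |U|=5: {5,7,8,9,10}:1  {6,7,8,9,10}:1
  |U|=6: {4,5,7,8,9,10}:1  {5,6,7,8,9,10}:2
  |U|=7: {4,5,6,7,8,9,10}:3
  |U|=8: {3,4,5,6,7,8,9,10}:3
  |U|=9: {2,3,4,5,6,7,8,9,10}:3
  start at 0(a): 3

3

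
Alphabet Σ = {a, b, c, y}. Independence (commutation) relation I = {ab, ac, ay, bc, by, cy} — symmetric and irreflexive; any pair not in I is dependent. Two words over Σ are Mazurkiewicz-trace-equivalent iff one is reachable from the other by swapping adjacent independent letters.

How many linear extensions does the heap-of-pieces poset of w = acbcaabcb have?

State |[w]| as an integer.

#0=a has no predecessor
#1=c has no predecessor
#2=b has no predecessor
#3=c depends on [1:c]
#4=a depends on [0:a]
#5=a depends on [4:a]
#6=b depends on [2:b]
#7=c depends on [3:c]
#8=b depends on [6:b]
sources: [0:a, 1:c, 2:b]
N(rest) = Σ N(rest − s) over sources s of rest; N(one piece) = 1:
  size 1 → [5]=1  [7]=1  [8]=1
  size 2 → [3,7]=1  [4,5]=1  [5,7]=2  [5,8]=2  [6,8]=1  [7,8]=2
  size 3 → [0,4,5]=1  [1,3,7]=1  [2,6,8]=1  [3,5,7]=3  [3,7,8]=3  [4,5,7]=3  [4,5,8]=3  [5,6,8]=3  [5,7,8]=6  [6,7,8]=3
  size 4 → [0,4,5,7]=4  [0,4,5,8]=4  [1,3,5,7]=4  [1,3,7,8]=4  [2,5,6,8]=4  [2,6,7,8]=4  [3,4,5,7]=6  [3,5,7,8]=12  [3,6,7,8]=6  [4,5,6,8]=6  [4,5,7,8]=12  [5,6,7,8]=12
  size 5 → [0,3,4,5,7]=10  [0,4,5,6,8]=10  [0,4,5,7,8]=20  [1,3,4,5,7]=10  [1,3,5,7,8]=20  [1,3,6,7,8]=10  [2,3,6,7,8]=10  [2,4,5,6,8]=10  [2,5,6,7,8]=20  [3,4,5,7,8]=30  [3,5,6,7,8]=30  [4,5,6,7,8]=30
  size 6 → [0,1,3,4,5,7]=20  [0,2,4,5,6,8]=20  [0,3,4,5,7,8]=60  [0,4,5,6,7,8]=60  [1,2,3,6,7,8]=20  [1,3,4,5,7,8]=60  [1,3,5,6,7,8]=60  [2,3,5,6,7,8]=60  [2,4,5,6,7,8]=60  [3,4,5,6,7,8]=90
  size 7 → [0,1,3,4,5,7,8]=140  [0,2,4,5,6,7,8]=140  [0,3,4,5,6,7,8]=210  [1,2,3,5,6,7,8]=140  [1,3,4,5,6,7,8]=210  [2,3,4,5,6,7,8]=210
  first=0(a) contributes 560
  first=1(c) contributes 560
  first=2(b) contributes 560
|[w]| = 1680

1680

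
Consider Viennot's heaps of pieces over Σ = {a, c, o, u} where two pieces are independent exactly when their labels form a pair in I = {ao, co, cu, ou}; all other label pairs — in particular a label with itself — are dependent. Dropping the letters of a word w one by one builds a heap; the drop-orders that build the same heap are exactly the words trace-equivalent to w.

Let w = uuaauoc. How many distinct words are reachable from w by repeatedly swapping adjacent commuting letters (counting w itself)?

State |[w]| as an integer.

14

piece 0:u — minimal
piece 1:u rests on {0:u}
piece 2:a rests on {1:u}
piece 3:a rests on {2:a}
piece 4:u rests on {3:a}
piece 5:o — minimal
piece 6:c rests on {3:a}
minimal pieces: {0:u, 5:o}
ways to finish when only these pieces remain (= sum over removing one remaining piece with nothing left below it):
  1 left: {4}→1  {5}→1  {6}→1
  2 left: {4,5}→2  {4,6}→2  {5,6}→2
  3 left: {3,4,6}→2  {4,5,6}→6
  4 left: {2,3,4,6}→2  {3,4,5,6}→8
  5 left: {1,2,3,4,6}→2  {2,3,4,5,6}→10
  placing 0:u first → 12 extensions
  placing 5:o first → 2 extensions
total linear extensions = 14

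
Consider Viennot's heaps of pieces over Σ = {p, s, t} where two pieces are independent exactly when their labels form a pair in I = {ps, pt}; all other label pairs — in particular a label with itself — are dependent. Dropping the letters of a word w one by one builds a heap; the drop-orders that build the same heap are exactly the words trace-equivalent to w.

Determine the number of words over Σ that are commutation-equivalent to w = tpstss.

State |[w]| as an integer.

0(t) covers ∅
1(p) covers ∅
2(s) covers 0:t
3(t) covers 2:s
4(s) covers 3:t
5(s) covers 4:s
floor of heap: 0:t, 1:p
completions by unplaced set U, small U first (add the entries for U minus each lowest piece of U):
  |U|=1: {1}:1  {5}:1
  |U|=2: {1,5}:2  {4,5}:1
  |U|=3: {1,4,5}:3  {3,4,5}:1
  |U|=4: {1,3,4,5}:4  {2,3,4,5}:1
  start at 0(t): 5
  start at 1(p): 1
sum over floor = 6

6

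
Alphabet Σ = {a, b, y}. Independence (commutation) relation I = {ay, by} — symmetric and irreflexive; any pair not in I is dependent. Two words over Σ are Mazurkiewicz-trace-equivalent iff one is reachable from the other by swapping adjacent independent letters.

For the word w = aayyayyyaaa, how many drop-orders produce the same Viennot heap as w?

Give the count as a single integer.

piece 0:a — minimal
piece 1:a rests on {0:a}
piece 2:y — minimal
piece 3:y rests on {2:y}
piece 4:a rests on {1:a}
piece 5:y rests on {3:y}
piece 6:y rests on {5:y}
piece 7:y rests on {6:y}
piece 8:a rests on {4:a}
piece 9:a rests on {8:a}
piece 10:a rests on {9:a}
minimal pieces: {0:a, 2:y}
ways to finish when only these pieces remain (= sum over removing one remaining piece with nothing left below it):
  1 left: {7}→1  {10}→1
  2 left: {6,7}→1  {7,10}→2  {9,10}→1
  3 left: {5,6,7}→1  {6,7,10}→3  {7,9,10}→3  {8,9,10}→1
  4 left: {3,5,6,7}→1  {4,8,9,10}→1  {5,6,7,10}→4  {6,7,9,10}→6  {7,8,9,10}→4
  5 left: {1,4,8,9,10}→1  {2,3,5,6,7}→1  {3,5,6,7,10}→5  {4,7,8,9,10}→5  {5,6,7,9,10}→10  {6,7,8,9,10}→10
  6 left: {0,1,4,8,9,10}→1  {1,4,7,8,9,10}→6  {2,3,5,6,7,10}→6  {3,5,6,7,9,10}→15  {4,6,7,8,9,10}→15  {5,6,7,8,9,10}→20
  7 left: {0,1,4,7,8,9,10}→7  {1,4,6,7,8,9,10}→21  {2,3,5,6,7,9,10}→21  {3,5,6,7,8,9,10}→35  {4,5,6,7,8,9,10}→35
  8 left: {0,1,4,6,7,8,9,10}→28  {1,4,5,6,7,8,9,10}→56  {2,3,5,6,7,8,9,10}→56  {3,4,5,6,7,8,9,10}→70
  9 left: {0,1,4,5,6,7,8,9,10}→84  {1,3,4,5,6,7,8,9,10}→126  {2,3,4,5,6,7,8,9,10}→126
  placing 0:a first → 252 extensions
  placing 2:y first → 210 extensions
total linear extensions = 462

462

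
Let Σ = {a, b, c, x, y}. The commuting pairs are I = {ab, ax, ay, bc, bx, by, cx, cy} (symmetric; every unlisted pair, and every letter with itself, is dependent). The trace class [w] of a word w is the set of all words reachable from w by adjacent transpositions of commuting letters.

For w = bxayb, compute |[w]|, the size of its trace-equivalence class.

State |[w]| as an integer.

30

#0=b has no predecessor
#1=x has no predecessor
#2=a has no predecessor
#3=y depends on [1:x]
#4=b depends on [0:b]
sources: [0:b, 1:x, 2:a]
N(rest) = Σ N(rest − s) over sources s of rest; N(one piece) = 1:
  size 1 → [2]=1  [3]=1  [4]=1
  size 2 → [0,4]=1  [1,3]=1  [2,3]=2  [2,4]=2  [3,4]=2
  size 3 → [0,2,4]=3  [0,3,4]=3  [1,2,3]=3  [1,3,4]=3  [2,3,4]=6
  first=0(b) contributes 12
  first=1(x) contributes 12
  first=2(a) contributes 6
|[w]| = 30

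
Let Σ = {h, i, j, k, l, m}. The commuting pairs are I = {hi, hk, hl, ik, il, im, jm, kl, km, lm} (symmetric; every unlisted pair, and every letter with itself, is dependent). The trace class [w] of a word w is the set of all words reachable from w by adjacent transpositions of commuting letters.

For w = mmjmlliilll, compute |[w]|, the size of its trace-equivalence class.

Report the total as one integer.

3465

piece 0:m — minimal
piece 1:m rests on {0:m}
piece 2:j — minimal
piece 3:m rests on {1:m}
piece 4:l rests on {2:j}
piece 5:l rests on {4:l}
piece 6:i rests on {2:j}
piece 7:i rests on {6:i}
piece 8:l rests on {5:l}
piece 9:l rests on {8:l}
piece 10:l rests on {9:l}
minimal pieces: {0:m, 2:j}
ways to finish when only these pieces remain (= sum over removing one remaining piece with nothing left below it):
  1 left: {3}→1  {7}→1  {10}→1
  2 left: {1,3}→1  {3,7}→2  {3,10}→2  {6,7}→1  {7,10}→2  {9,10}→1
  3 left: {0,1,3}→1  {1,3,7}→3  {1,3,10}→3  {3,6,7}→3  {3,7,10}→6  {3,9,10}→3  {6,7,10}→3  {7,9,10}→3  {8,9,10}→1
  4 left: {0,1,3,7}→4  {0,1,3,10}→4  {1,3,6,7}→6  {1,3,7,10}→12  {1,3,9,10}→6  {3,6,7,10}→12  {3,7,9,10}→12  {3,8,9,10}→4  {5,8,9,10}→1  {6,7,9,10}→6  {7,8,9,10}→4
  5 left: {0,1,3,6,7}→10  {0,1,3,7,10}→20  {0,1,3,9,10}→10  {1,3,6,7,10}→30  {1,3,7,9,10}→30  {1,3,8,9,10}→10  {3,5,8,9,10}→5  {3,6,7,9,10}→30  {3,7,8,9,10}→20  {4,5,8,9,10}→1  {5,7,8,9,10}→5  {6,7,8,9,10}→10
  6 left: {0,1,3,6,7,10}→60  {0,1,3,7,9,10}→60  {0,1,3,8,9,10}→20  {1,3,5,8,9,10}→15  {1,3,6,7,9,10}→90  {1,3,7,8,9,10}→60  {3,4,5,8,9,10}→6  {3,5,7,8,9,10}→30  {3,6,7,8,9,10}→60  {4,5,7,8,9,10}→6  {5,6,7,8,9,10}→15
  7 left: {0,1,3,5,8,9,10}→35  {0,1,3,6,7,9,10}→210  {0,1,3,7,8,9,10}→140  {1,3,4,5,8,9,10}→21  {1,3,5,7,8,9,10}→105  {1,3,6,7,8,9,10}→210  {3,4,5,7,8,9,10}→42  {3,5,6,7,8,9,10}→105  {4,5,6,7,8,9,10}→21
  8 left: {0,1,3,4,5,8,9,10}→56  {0,1,3,5,7,8,9,10}→280  {0,1,3,6,7,8,9,10}→560  {1,3,4,5,7,8,9,10}→168  {1,3,5,6,7,8,9,10}→420  {2,4,5,6,7,8,9,10}→21  {3,4,5,6,7,8,9,10}→168
  9 left: {0,1,3,4,5,7,8,9,10}→504  {0,1,3,5,6,7,8,9,10}→1260  {1,3,4,5,6,7,8,9,10}→756  {2,3,4,5,6,7,8,9,10}→189
  placing 0:m first → 945 extensions
  placing 2:j first → 2520 extensions
total linear extensions = 3465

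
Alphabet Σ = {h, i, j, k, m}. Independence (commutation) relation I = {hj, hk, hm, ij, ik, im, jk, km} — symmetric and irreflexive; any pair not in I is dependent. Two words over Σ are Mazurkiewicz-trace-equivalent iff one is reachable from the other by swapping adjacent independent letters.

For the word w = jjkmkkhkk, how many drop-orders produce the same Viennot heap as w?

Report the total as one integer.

504

piece 0:j — minimal
piece 1:j rests on {0:j}
piece 2:k — minimal
piece 3:m rests on {1:j}
piece 4:k rests on {2:k}
piece 5:k rests on {4:k}
piece 6:h — minimal
piece 7:k rests on {5:k}
piece 8:k rests on {7:k}
minimal pieces: {0:j, 2:k, 6:h}
ways to finish when only these pieces remain (= sum over removing one remaining piece with nothing left below it):
  1 left: {3}→1  {6}→1  {8}→1
  2 left: {1,3}→1  {3,6}→2  {3,8}→2  {6,8}→2  {7,8}→1
  3 left: {0,1,3}→1  {1,3,6}→3  {1,3,8}→3  {3,6,8}→6  {3,7,8}→3  {5,7,8}→1  {6,7,8}→3
  4 left: {0,1,3,6}→4  {0,1,3,8}→4  {1,3,6,8}→12  {1,3,7,8}→6  {3,5,7,8}→4  {3,6,7,8}→12  {4,5,7,8}→1  {5,6,7,8}→4
  5 left: {0,1,3,6,8}→20  {0,1,3,7,8}→10  {1,3,5,7,8}→10  {1,3,6,7,8}→30  {2,4,5,7,8}→1  {3,4,5,7,8}→5  {3,5,6,7,8}→20  {4,5,6,7,8}→5
  6 left: {0,1,3,5,7,8}→20  {0,1,3,6,7,8}→60  {1,3,4,5,7,8}→15  {1,3,5,6,7,8}→60  {2,3,4,5,7,8}→6  {2,4,5,6,7,8}→6  {3,4,5,6,7,8}→30
  7 left: {0,1,3,4,5,7,8}→35  {0,1,3,5,6,7,8}→140  {1,2,3,4,5,7,8}→21  {1,3,4,5,6,7,8}→105  {2,3,4,5,6,7,8}→42
  placing 0:j first → 168 extensions
  placing 2:k first → 280 extensions
  placing 6:h first → 56 extensions
total linear extensions = 504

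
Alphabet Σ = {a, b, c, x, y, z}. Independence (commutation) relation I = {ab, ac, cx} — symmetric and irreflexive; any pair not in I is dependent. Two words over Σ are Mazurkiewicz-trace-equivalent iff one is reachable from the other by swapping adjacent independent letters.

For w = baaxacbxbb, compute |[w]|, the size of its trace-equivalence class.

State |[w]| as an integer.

21

#0=b has no predecessor
#1=a has no predecessor
#2=a depends on [1:a]
#3=x depends on [0:b, 2:a]
#4=a depends on [3:x]
#5=c depends on [0:b]
#6=b depends on [3:x, 5:c]
#7=x depends on [4:a, 6:b]
#8=b depends on [7:x]
#9=b depends on [8:b]
sources: [0:b, 1:a]
N(rest) = Σ N(rest − s) over sources s of rest; N(one piece) = 1:
  size 1 → [9]=1
  size 2 → [8,9]=1
  size 3 → [7,8,9]=1
  size 4 → [4,7,8,9]=1  [6,7,8,9]=1
  size 5 → [4,6,7,8,9]=2  [5,6,7,8,9]=1
  size 6 → [3,4,6,7,8,9]=2  [4,5,6,7,8,9]=3
  size 7 → [2,3,4,6,7,8,9]=2  [3,4,5,6,7,8,9]=5
  size 8 → [0,3,4,5,6,7,8,9]=5  [1,2,3,4,6,7,8,9]=2  [2,3,4,5,6,7,8,9]=7
  first=0(b) contributes 9
  first=1(a) contributes 12
|[w]| = 21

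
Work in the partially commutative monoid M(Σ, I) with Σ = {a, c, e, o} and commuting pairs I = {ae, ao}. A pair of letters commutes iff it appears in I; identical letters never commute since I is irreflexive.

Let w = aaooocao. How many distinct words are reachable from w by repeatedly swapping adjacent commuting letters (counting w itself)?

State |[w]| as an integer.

20

#0=a has no predecessor
#1=a depends on [0:a]
#2=o has no predecessor
#3=o depends on [2:o]
#4=o depends on [3:o]
#5=c depends on [1:a, 4:o]
#6=a depends on [5:c]
#7=o depends on [5:c]
sources: [0:a, 2:o]
N(rest) = Σ N(rest − s) over sources s of rest; N(one piece) = 1:
  size 1 → [6]=1  [7]=1
  size 2 → [6,7]=2
  size 3 → [5,6,7]=2
  size 4 → [1,5,6,7]=2  [4,5,6,7]=2
  size 5 → [0,1,5,6,7]=2  [1,4,5,6,7]=4  [3,4,5,6,7]=2
  size 6 → [0,1,4,5,6,7]=6  [1,3,4,5,6,7]=6  [2,3,4,5,6,7]=2
  first=0(a) contributes 8
  first=2(o) contributes 12
|[w]| = 20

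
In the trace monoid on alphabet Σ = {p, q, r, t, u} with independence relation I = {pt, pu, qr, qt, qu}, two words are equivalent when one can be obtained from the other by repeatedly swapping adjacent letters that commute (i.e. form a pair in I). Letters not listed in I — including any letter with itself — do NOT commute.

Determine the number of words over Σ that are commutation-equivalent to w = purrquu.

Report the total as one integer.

11

#0=p has no predecessor
#1=u has no predecessor
#2=r depends on [0:p, 1:u]
#3=r depends on [2:r]
#4=q depends on [0:p]
#5=u depends on [3:r]
#6=u depends on [5:u]
sources: [0:p, 1:u]
N(rest) = Σ N(rest − s) over sources s of rest; N(one piece) = 1:
  size 1 → [4]=1  [6]=1
  size 2 → [4,6]=2  [5,6]=1
  size 3 → [3,5,6]=1  [4,5,6]=3
  size 4 → [2,3,5,6]=1  [3,4,5,6]=4
  size 5 → [1,2,3,5,6]=1  [2,3,4,5,6]=5
  first=0(p) contributes 6
  first=1(u) contributes 5
|[w]| = 11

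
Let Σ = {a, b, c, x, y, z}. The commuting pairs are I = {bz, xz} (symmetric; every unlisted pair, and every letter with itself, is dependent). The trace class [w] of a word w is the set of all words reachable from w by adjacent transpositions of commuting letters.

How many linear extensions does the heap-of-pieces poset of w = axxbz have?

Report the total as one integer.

4

drop 0:a onto floor
drop 1:x onto {0:a}
drop 2:x onto {1:x}
drop 3:b onto {2:x}
drop 4:z onto {0:a}
ground layer = {0:a}
drop-orders for the pieces not yet dropped (sum over which currently-grounded one goes next):
  1 to go: {3} 1  {4} 1
  2 to go: {2,3} 1  {3,4} 2
  3 to go: {1,2,3} 1  {2,3,4} 3
  if 0:a drops first: 4 orders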